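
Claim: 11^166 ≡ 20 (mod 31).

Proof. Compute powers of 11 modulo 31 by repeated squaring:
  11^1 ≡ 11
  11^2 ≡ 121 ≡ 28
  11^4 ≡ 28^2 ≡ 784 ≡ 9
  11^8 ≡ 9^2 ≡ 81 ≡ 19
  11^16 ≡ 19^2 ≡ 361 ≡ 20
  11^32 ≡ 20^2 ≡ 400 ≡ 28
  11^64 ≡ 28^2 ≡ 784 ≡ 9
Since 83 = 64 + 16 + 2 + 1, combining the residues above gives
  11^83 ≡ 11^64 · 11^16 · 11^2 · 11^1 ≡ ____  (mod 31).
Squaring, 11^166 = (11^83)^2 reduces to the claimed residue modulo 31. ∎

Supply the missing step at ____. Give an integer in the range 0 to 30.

12

Multiply the listed residues: 9 · 20 · 28 · 11 = 180 → 5040 → 55440.
Reducing modulo 31: 55440 = 1788·31 + 12, so 11^83 ≡ 12.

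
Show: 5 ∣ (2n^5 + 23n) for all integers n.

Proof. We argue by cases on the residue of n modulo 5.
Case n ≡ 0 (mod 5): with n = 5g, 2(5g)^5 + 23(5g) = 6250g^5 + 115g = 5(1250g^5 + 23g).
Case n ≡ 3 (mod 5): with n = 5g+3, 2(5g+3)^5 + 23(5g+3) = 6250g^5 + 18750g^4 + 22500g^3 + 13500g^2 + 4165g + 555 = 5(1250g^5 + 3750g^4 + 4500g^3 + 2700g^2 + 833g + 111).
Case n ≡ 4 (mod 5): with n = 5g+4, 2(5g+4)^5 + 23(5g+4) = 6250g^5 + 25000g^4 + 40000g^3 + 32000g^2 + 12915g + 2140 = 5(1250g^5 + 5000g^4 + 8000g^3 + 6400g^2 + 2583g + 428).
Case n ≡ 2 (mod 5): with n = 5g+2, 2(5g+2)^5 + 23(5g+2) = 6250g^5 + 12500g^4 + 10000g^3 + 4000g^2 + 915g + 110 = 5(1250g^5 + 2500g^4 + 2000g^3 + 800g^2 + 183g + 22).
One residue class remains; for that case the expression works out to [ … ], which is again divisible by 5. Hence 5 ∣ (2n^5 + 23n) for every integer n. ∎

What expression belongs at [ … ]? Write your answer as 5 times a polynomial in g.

Only n ≡ 1 (mod 5) is unaccounted for. Put n = 5g+1:
2(5g+1)^5 + 23(5g+1) expands to 6250g^5 + 6250g^4 + 2500g^3 + 500g^2 + 165g + 25,
and factoring out 5 leaves 5(1250g^5 + 1250g^4 + 500g^3 + 100g^2 + 33g + 5).

5(1250g^5 + 1250g^4 + 500g^3 + 100g^2 + 33g + 5)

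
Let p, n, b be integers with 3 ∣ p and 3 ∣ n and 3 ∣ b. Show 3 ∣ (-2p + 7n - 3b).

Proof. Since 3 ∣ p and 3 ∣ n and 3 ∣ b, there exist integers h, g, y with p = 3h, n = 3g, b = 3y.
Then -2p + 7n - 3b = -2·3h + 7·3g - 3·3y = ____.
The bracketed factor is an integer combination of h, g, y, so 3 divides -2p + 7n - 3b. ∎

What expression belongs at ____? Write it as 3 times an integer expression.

3(7g - 2h - 3y)

Pull the common 3 out of every term: -2·3h + 7·3g - 3·3y = 3(7g - 2h - 3y).
7g - 2h - 3y is an integer, which exhibits the divisibility.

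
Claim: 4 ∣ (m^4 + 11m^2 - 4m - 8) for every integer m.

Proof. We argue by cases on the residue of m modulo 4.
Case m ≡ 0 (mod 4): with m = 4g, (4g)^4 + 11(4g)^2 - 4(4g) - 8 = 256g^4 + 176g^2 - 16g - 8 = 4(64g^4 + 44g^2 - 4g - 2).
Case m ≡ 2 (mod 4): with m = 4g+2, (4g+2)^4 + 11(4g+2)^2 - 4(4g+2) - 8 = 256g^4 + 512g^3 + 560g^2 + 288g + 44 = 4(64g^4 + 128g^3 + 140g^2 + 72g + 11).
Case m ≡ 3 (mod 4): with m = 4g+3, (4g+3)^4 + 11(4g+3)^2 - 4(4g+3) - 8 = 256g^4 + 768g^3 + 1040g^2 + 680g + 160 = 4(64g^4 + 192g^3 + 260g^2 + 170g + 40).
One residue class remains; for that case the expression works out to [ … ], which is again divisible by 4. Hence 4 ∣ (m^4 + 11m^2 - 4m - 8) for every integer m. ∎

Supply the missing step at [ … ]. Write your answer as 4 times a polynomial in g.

Only m ≡ 1 (mod 4) is unaccounted for. Put m = 4g+1:
(4g+1)^4 + 11(4g+1)^2 - 4(4g+1) - 8 expands to 256g^4 + 256g^3 + 272g^2 + 88g,
and factoring out 4 leaves 4(64g^4 + 64g^3 + 68g^2 + 22g).

4(64g^4 + 64g^3 + 68g^2 + 22g)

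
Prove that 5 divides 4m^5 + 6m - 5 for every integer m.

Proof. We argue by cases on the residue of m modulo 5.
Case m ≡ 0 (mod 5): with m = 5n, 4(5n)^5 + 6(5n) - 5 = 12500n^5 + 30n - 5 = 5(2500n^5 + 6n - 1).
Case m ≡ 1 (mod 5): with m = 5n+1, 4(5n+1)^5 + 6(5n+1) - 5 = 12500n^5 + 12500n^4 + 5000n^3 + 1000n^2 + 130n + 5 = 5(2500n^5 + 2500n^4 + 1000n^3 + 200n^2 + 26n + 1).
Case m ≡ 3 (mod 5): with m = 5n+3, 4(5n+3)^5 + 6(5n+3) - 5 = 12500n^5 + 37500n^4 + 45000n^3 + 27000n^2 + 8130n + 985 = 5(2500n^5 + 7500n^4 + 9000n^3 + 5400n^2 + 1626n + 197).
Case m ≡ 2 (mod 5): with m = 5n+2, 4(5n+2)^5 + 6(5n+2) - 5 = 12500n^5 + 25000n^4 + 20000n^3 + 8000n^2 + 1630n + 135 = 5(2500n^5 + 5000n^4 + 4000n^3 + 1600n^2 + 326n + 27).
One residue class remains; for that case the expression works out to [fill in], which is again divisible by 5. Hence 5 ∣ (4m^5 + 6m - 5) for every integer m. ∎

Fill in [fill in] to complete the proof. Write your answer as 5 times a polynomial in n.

Only m ≡ 4 (mod 5) is unaccounted for. Put m = 5n+4:
4(5n+4)^5 + 6(5n+4) - 5 expands to 12500n^5 + 50000n^4 + 80000n^3 + 64000n^2 + 25630n + 4115,
and factoring out 5 leaves 5(2500n^5 + 10000n^4 + 16000n^3 + 12800n^2 + 5126n + 823).

5(2500n^5 + 10000n^4 + 16000n^3 + 12800n^2 + 5126n + 823)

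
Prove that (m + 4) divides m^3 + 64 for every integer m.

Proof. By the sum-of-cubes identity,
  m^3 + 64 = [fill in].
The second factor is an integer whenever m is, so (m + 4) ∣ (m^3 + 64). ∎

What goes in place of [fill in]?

a^3 + b^3 = (a + b)(a^2 - ab + b^2). With a = m, b = 4:
m^3 + 64 = (m + 4)(m^2 - 4m + 16).

(m + 4)(m^2 - 4m + 16)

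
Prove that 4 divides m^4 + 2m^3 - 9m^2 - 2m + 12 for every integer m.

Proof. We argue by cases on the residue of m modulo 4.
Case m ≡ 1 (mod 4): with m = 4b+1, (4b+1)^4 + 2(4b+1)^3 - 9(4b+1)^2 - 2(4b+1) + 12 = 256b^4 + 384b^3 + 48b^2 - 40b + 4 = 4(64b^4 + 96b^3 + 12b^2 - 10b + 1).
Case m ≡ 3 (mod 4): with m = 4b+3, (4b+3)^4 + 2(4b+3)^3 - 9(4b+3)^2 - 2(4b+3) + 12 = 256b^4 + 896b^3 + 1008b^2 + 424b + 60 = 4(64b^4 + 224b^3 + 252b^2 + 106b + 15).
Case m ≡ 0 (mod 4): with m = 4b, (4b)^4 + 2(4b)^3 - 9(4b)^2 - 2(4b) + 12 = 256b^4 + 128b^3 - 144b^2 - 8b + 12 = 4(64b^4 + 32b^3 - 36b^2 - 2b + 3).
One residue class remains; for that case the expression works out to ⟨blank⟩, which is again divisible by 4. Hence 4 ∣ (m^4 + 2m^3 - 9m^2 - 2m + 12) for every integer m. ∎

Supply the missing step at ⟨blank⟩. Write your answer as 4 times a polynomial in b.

The residues treated are {1, 3, 0}, so the missing case is m ≡ 2 (mod 4); write m = 4b+2.
Then (4b+2)^4 + 2(4b+2)^3 - 9(4b+2)^2 - 2(4b+2) + 12 = 256b^4 + 640b^3 + 432b^2 + 72b + 4 = 4(64b^4 + 160b^3 + 108b^2 + 18b + 1).

4(64b^4 + 160b^3 + 108b^2 + 18b + 1)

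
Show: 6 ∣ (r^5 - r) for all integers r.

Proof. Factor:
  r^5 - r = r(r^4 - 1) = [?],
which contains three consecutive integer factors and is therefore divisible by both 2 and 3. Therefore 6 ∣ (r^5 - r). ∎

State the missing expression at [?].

(r - 1)r(r + 1)(r^2 + 1)

r^4 - 1 = (r^2 - 1)(r^2 + 1), and r^2 - 1 = (r-1)(r+1).
So r(r^4 - 1) = (r - 1)r(r + 1)(r^2 + 1).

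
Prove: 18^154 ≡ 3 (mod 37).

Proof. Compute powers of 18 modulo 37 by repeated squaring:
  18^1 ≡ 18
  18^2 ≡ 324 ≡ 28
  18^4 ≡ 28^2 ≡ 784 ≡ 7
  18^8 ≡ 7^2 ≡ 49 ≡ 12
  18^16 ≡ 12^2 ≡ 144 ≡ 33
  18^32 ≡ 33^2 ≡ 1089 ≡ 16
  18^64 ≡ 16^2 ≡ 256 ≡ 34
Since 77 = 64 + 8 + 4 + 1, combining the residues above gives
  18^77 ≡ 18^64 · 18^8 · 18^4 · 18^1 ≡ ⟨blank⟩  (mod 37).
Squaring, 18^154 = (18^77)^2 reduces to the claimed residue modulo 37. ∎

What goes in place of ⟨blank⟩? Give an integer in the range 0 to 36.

18^64 · 18^8 · 18^4 · 18^1 ≡ 34 · 12 · 7 · 18 = 51408.
51408 mod 37 = 15, so 18^77 ≡ 15 (mod 37).

15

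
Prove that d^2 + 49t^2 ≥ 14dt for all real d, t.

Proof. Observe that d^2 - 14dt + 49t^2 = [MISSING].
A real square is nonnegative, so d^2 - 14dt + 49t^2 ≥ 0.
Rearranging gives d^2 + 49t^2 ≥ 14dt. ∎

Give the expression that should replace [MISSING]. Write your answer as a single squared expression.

d^2 - 14dt + 49t^2 is a perfect-square trinomial: the outer terms are (d)^2 and (7t)^2, and the cross term is -2·d·7t.
So d^2 - 14dt + 49t^2 = (d - 7t)^2 ≥ 0.

(d - 7t)^2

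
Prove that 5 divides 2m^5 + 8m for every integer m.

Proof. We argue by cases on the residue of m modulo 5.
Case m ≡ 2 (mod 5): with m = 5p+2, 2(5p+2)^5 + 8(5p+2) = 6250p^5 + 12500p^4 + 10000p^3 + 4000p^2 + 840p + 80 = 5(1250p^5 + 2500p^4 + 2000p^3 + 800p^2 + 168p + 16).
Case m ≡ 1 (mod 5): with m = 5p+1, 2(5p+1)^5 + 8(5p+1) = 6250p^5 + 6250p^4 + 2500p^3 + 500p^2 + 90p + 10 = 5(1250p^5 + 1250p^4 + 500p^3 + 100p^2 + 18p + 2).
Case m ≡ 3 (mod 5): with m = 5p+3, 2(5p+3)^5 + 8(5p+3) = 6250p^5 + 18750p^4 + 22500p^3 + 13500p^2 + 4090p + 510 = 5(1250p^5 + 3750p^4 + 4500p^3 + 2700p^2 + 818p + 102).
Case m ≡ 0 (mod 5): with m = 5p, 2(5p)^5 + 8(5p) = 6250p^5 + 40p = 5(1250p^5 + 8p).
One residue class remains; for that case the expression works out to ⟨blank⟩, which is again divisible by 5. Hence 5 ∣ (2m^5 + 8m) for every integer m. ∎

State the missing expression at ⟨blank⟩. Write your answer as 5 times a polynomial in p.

Only m ≡ 4 (mod 5) is unaccounted for. Put m = 5p+4:
2(5p+4)^5 + 8(5p+4) expands to 6250p^5 + 25000p^4 + 40000p^3 + 32000p^2 + 12840p + 2080,
and factoring out 5 leaves 5(1250p^5 + 5000p^4 + 8000p^3 + 6400p^2 + 2568p + 416).

5(1250p^5 + 5000p^4 + 8000p^3 + 6400p^2 + 2568p + 416)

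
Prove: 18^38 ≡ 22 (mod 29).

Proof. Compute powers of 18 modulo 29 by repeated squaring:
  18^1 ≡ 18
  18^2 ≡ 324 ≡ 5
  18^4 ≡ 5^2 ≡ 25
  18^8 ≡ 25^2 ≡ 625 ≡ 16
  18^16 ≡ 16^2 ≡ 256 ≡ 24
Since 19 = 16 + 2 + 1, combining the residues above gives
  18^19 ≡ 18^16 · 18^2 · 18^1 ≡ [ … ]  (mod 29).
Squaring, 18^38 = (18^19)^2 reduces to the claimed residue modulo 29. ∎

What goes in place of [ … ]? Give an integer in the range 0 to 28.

14

18^16 · 18^2 · 18^1 ≡ 24 · 5 · 18 = 2160.
2160 mod 29 = 14, so 18^19 ≡ 14 (mod 29).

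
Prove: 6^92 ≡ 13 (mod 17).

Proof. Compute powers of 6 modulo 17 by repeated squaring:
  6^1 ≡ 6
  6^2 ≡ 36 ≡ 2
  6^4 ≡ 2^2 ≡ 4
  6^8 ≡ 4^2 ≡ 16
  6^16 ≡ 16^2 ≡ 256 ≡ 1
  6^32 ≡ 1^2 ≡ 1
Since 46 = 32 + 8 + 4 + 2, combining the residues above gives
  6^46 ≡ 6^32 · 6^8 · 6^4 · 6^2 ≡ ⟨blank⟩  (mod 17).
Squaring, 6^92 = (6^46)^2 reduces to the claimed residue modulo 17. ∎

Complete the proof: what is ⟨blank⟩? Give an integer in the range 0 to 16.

9

Multiply the listed residues: 1 · 16 · 4 · 2 = 16 → 64 → 128.
Reducing modulo 17: 128 = 7·17 + 9, so 6^46 ≡ 9.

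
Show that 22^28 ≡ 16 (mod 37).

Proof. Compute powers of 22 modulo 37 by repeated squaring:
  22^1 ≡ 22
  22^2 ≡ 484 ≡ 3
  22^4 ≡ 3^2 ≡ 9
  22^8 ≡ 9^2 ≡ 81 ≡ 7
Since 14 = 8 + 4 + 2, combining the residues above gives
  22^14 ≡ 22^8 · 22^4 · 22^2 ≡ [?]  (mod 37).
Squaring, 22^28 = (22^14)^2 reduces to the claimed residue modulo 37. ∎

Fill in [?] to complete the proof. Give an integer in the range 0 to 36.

Multiply the listed residues: 7 · 9 · 3 = 63 → 189.
Reducing modulo 37: 189 = 5·37 + 4, so 22^14 ≡ 4.

4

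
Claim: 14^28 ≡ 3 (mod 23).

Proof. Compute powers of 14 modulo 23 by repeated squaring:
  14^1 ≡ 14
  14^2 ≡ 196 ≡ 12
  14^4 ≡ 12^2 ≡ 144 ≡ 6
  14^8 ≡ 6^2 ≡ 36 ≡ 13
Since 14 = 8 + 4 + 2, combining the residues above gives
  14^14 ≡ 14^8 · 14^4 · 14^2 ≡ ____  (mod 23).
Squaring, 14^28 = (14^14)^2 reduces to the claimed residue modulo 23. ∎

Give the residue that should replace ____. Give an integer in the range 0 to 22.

16

14^8 · 14^4 · 14^2 ≡ 13 · 6 · 12 = 936.
936 mod 23 = 16, so 14^14 ≡ 16 (mod 23).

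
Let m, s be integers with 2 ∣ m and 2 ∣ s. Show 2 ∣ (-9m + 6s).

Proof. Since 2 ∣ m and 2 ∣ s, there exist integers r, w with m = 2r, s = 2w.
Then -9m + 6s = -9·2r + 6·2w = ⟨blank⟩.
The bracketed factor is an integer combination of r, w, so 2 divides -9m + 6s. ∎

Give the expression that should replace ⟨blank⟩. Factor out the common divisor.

2(-9r + 6w)

Pull the common 2 out of every term: -9·2r + 6·2w = 2(-9r + 6w).
-9r + 6w is an integer, which exhibits the divisibility.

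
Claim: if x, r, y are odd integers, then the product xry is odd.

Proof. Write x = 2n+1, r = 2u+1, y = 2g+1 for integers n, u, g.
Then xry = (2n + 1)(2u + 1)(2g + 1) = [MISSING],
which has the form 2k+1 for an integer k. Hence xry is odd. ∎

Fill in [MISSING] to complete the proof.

2(4gnu + 2gn + 2gu + g + 2nu + n + u) + 1

Expanding: (2n + 1)(2u + 1)(2g + 1) = 8gnu + 4gn + 4gu + 2g + 4nu + 2n + 2u + 1.
Every term except the constant is even, so this is 2(4gnu + 2gn + 2gu + g + 2nu + n + u) + 1,
and 4gnu + 2gn + 2gu + g + 2nu + n + u ∈ ℤ gives the required form.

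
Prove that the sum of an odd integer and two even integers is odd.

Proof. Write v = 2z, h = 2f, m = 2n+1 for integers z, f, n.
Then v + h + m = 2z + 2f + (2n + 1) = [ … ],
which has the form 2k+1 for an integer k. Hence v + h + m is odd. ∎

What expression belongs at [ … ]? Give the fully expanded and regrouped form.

2(f + n + z) + 1

Expanding: 2z + 2f + (2n + 1) = 2f + 2n + 2z + 1.
Every term except the constant is even, so this is 2(f + n + z) + 1,
and f + n + z ∈ ℤ gives the required form.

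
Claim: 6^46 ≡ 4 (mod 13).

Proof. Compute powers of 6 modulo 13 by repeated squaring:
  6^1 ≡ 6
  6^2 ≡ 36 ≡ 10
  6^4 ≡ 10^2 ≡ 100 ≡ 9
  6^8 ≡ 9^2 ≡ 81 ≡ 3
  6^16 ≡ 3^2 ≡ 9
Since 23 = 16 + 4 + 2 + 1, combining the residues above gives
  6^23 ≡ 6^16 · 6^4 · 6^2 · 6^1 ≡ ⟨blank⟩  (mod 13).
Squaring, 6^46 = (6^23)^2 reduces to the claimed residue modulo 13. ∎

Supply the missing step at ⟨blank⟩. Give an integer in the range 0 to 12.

11

6^16 · 6^4 · 6^2 · 6^1 ≡ 9 · 9 · 10 · 6 = 4860.
4860 mod 13 = 11, so 6^23 ≡ 11 (mod 13).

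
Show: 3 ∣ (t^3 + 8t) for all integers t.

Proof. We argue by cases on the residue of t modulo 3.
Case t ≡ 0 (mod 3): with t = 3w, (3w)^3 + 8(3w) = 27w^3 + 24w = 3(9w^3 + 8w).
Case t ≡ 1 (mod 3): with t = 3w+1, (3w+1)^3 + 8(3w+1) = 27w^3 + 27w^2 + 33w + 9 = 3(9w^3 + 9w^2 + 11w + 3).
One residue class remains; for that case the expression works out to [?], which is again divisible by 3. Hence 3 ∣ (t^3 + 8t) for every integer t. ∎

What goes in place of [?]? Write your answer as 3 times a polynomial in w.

3(9w^3 + 18w^2 + 20w + 8)

The residues treated are {0, 1}, so the missing case is t ≡ 2 (mod 3); write t = 3w+2.
Then (3w+2)^3 + 8(3w+2) = 27w^3 + 54w^2 + 60w + 24 = 3(9w^3 + 18w^2 + 20w + 8).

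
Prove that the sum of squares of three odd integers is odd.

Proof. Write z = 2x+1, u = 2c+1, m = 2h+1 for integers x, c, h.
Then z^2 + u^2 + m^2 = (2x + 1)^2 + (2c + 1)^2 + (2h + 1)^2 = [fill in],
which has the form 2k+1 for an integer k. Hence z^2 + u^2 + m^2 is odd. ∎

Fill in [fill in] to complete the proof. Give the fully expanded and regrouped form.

(2x + 1)^2 + (2c + 1)^2 + (2h + 1)^2 = 4c^2 + 4c + 4h^2 + 4h + 4x^2 + 4x + 3
= 2(2c^2 + 2c + 2h^2 + 2h + 2x^2 + 2x + 1) + 1.
Since 2c^2 + 2c + 2h^2 + 2h + 2x^2 + 2x + 1 is an integer, the sum of squares is of the form 2k+1 for an integer k.

2(2c^2 + 2c + 2h^2 + 2h + 2x^2 + 2x + 1) + 1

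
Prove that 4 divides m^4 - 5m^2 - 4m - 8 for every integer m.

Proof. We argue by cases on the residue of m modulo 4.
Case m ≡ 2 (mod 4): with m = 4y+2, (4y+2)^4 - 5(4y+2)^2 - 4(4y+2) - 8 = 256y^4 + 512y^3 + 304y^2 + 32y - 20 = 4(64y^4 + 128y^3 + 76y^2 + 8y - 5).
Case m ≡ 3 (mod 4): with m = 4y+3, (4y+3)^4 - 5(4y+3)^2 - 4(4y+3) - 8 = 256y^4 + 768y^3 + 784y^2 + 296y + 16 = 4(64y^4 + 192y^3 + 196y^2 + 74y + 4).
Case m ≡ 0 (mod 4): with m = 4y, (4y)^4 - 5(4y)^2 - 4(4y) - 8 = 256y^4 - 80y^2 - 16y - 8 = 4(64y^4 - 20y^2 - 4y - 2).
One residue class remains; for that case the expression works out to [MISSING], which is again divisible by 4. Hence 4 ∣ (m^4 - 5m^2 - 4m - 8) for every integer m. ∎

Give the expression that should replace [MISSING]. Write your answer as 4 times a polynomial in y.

4(64y^4 + 64y^3 + 4y^2 - 10y - 4)

The residues treated are {2, 3, 0}, so the missing case is m ≡ 1 (mod 4); write m = 4y+1.
Then (4y+1)^4 - 5(4y+1)^2 - 4(4y+1) - 8 = 256y^4 + 256y^3 + 16y^2 - 40y - 16 = 4(64y^4 + 64y^3 + 4y^2 - 10y - 4).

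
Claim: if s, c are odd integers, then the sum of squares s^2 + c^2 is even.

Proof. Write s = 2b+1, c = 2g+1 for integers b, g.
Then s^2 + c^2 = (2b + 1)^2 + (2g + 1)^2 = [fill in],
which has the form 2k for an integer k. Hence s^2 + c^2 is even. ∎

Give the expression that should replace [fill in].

2(2b^2 + 2b + 2g^2 + 2g + 1)

(2b + 1)^2 + (2g + 1)^2 = 4b^2 + 4b + 4g^2 + 4g + 2
= 2(2b^2 + 2b + 2g^2 + 2g + 1).
Since 2b^2 + 2b + 2g^2 + 2g + 1 is an integer, the sum of squares is of the form 2k for an integer k.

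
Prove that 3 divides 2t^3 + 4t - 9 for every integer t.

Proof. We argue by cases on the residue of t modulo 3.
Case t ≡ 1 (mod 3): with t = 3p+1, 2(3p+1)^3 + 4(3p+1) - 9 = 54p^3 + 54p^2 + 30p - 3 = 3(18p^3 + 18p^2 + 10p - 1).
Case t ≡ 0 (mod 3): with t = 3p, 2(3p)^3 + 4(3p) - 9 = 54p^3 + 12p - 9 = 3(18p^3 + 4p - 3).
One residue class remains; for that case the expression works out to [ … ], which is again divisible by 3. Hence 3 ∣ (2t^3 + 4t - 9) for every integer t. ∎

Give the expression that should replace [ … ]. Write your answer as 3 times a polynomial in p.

3(18p^3 + 36p^2 + 28p + 5)

Only t ≡ 2 (mod 3) is unaccounted for. Put t = 3p+2:
2(3p+2)^3 + 4(3p+2) - 9 expands to 54p^3 + 108p^2 + 84p + 15,
and factoring out 3 leaves 3(18p^3 + 36p^2 + 28p + 5).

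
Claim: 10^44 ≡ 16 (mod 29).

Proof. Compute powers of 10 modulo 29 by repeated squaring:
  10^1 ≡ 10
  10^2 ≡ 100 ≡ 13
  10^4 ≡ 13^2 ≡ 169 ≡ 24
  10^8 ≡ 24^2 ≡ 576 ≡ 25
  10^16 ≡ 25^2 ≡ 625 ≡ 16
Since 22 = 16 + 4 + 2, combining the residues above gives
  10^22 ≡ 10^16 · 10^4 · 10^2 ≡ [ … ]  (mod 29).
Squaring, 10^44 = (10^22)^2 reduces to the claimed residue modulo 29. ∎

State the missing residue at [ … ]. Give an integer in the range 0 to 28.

10^16 · 10^4 · 10^2 ≡ 16 · 24 · 13 = 4992.
4992 mod 29 = 4, so 10^22 ≡ 4 (mod 29).

4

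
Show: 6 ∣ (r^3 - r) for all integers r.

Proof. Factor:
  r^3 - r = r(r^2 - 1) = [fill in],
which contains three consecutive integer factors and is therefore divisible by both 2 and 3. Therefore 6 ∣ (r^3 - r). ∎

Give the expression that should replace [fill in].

(r - 1)r(r + 1)

r(r^2 - 1) = r(r - 1)(r + 1) = (r - 1)r(r + 1).
These three factors are consecutive integers, so their product is divisible by 6.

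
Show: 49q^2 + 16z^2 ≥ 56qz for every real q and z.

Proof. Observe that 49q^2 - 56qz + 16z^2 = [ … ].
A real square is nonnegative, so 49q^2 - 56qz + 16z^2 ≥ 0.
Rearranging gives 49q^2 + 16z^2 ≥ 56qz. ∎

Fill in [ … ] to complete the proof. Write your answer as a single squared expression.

49q^2 - 56qz + 16z^2 is a perfect-square trinomial: the outer terms are (7q)^2 and (4z)^2, and the cross term is -2·7q·4z.
So 49q^2 - 56qz + 16z^2 = (7q - 4z)^2 ≥ 0.

(7q - 4z)^2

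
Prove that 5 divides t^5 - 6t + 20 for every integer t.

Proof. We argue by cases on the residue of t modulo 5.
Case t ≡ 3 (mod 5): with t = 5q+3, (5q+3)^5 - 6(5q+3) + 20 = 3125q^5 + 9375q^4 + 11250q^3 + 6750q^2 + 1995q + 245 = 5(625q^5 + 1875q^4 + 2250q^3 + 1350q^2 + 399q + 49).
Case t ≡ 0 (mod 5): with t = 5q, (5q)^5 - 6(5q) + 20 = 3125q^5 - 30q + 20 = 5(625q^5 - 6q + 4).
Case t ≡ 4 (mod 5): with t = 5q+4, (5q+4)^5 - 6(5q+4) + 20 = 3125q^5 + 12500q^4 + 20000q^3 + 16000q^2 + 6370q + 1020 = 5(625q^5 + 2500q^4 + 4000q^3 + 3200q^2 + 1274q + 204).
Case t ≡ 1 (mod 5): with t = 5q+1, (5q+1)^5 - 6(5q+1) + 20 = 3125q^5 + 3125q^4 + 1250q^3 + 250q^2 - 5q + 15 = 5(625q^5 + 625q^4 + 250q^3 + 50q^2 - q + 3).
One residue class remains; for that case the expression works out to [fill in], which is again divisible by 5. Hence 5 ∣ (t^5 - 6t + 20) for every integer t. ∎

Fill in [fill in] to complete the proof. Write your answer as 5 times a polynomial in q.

Only t ≡ 2 (mod 5) is unaccounted for. Put t = 5q+2:
(5q+2)^5 - 6(5q+2) + 20 expands to 3125q^5 + 6250q^4 + 5000q^3 + 2000q^2 + 370q + 40,
and factoring out 5 leaves 5(625q^5 + 1250q^4 + 1000q^3 + 400q^2 + 74q + 8).

5(625q^5 + 1250q^4 + 1000q^3 + 400q^2 + 74q + 8)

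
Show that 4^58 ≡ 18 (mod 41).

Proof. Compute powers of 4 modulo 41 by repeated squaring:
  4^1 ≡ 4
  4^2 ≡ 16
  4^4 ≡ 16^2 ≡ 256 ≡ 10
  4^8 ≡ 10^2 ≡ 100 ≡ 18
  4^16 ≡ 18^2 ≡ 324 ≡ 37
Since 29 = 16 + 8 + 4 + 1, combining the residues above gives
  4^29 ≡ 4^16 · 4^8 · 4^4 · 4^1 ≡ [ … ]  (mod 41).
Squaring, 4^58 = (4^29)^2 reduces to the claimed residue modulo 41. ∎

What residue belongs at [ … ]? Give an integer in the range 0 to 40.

31

4^16 · 4^8 · 4^4 · 4^1 ≡ 37 · 18 · 10 · 4 = 26640.
26640 mod 41 = 31, so 4^29 ≡ 31 (mod 41).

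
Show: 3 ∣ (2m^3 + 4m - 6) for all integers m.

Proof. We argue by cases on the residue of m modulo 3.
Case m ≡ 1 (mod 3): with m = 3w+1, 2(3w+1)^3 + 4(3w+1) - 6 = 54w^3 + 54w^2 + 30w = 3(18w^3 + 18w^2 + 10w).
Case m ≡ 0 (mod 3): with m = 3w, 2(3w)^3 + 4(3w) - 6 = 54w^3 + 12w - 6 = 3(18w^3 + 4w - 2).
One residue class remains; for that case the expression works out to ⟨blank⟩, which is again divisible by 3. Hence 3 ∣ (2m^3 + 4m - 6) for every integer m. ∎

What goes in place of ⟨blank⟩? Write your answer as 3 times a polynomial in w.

The residues treated are {1, 0}, so the missing case is m ≡ 2 (mod 3); write m = 3w+2.
Then 2(3w+2)^3 + 4(3w+2) - 6 = 54w^3 + 108w^2 + 84w + 18 = 3(18w^3 + 36w^2 + 28w + 6).

3(18w^3 + 36w^2 + 28w + 6)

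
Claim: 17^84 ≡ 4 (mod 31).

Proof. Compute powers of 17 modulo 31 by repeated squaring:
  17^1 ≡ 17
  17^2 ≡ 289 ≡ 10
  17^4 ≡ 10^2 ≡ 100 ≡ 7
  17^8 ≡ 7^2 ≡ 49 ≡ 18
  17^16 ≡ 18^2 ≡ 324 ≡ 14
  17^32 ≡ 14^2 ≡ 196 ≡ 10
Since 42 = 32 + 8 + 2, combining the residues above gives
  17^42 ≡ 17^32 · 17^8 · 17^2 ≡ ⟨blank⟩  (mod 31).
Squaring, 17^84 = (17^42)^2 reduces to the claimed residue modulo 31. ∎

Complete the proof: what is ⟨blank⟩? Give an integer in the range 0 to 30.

2

17^32 · 17^8 · 17^2 ≡ 10 · 18 · 10 = 1800.
1800 mod 31 = 2, so 17^42 ≡ 2 (mod 31).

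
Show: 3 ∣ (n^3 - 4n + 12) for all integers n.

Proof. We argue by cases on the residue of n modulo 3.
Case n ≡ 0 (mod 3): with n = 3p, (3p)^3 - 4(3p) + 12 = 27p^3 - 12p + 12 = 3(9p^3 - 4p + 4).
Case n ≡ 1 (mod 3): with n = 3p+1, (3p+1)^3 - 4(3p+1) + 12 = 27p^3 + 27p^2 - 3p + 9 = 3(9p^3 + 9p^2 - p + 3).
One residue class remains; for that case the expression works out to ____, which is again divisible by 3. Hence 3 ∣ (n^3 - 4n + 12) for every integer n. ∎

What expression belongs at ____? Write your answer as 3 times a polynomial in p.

The residues treated are {0, 1}, so the missing case is n ≡ 2 (mod 3); write n = 3p+2.
Then (3p+2)^3 - 4(3p+2) + 12 = 27p^3 + 54p^2 + 24p + 12 = 3(9p^3 + 18p^2 + 8p + 4).

3(9p^3 + 18p^2 + 8p + 4)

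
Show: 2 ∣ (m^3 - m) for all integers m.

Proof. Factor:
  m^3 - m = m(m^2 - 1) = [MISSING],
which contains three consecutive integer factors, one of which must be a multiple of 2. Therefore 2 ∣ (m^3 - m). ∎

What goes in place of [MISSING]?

(m - 1)m(m + 1)

m(m^2 - 1) = m(m - 1)(m + 1) = (m - 1)m(m + 1).
These three factors are consecutive integers, so their product is divisible by 2.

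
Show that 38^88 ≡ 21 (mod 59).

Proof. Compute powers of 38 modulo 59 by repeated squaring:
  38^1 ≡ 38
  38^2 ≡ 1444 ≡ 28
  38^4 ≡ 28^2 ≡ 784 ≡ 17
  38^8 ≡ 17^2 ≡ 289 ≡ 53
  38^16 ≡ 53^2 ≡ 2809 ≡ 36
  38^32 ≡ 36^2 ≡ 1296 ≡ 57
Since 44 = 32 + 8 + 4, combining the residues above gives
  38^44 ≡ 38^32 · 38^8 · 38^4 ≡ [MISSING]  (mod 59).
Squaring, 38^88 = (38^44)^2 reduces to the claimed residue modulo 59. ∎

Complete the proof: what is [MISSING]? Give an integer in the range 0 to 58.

27

38^32 · 38^8 · 38^4 ≡ 57 · 53 · 17 = 51357.
51357 mod 59 = 27, so 38^44 ≡ 27 (mod 59).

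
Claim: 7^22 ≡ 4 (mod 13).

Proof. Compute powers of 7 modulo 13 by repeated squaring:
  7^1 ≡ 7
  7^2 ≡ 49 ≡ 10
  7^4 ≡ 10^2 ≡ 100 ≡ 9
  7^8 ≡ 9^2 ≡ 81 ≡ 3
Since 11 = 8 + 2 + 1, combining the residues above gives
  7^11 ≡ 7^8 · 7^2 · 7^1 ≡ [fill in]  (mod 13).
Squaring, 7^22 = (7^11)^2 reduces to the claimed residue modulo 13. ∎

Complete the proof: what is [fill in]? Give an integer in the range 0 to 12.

7^8 · 7^2 · 7^1 ≡ 3 · 10 · 7 = 210.
210 mod 13 = 2, so 7^11 ≡ 2 (mod 13).

2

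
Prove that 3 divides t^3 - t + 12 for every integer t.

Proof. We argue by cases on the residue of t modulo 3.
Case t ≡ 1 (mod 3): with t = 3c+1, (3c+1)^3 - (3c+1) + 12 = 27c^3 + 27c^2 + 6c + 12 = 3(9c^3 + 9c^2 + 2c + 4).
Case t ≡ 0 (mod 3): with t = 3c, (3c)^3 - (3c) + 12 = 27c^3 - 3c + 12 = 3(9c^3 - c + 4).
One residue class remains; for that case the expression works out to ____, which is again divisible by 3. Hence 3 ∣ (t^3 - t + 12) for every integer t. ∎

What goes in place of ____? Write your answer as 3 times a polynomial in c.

The residues treated are {1, 0}, so the missing case is t ≡ 2 (mod 3); write t = 3c+2.
Then (3c+2)^3 - (3c+2) + 12 = 27c^3 + 54c^2 + 33c + 18 = 3(9c^3 + 18c^2 + 11c + 6).

3(9c^3 + 18c^2 + 11c + 6)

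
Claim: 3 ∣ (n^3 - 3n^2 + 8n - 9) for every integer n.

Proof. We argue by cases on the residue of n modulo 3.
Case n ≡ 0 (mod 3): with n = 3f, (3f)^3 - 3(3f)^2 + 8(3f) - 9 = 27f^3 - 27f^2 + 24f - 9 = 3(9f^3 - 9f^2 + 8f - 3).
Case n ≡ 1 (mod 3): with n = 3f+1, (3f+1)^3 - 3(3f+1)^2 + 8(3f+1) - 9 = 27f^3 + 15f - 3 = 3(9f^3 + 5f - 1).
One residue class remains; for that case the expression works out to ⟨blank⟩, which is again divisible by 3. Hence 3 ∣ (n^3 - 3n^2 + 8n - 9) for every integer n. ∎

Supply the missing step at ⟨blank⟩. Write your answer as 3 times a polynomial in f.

3(9f^3 + 9f^2 + 8f + 1)

The residues treated are {0, 1}, so the missing case is n ≡ 2 (mod 3); write n = 3f+2.
Then (3f+2)^3 - 3(3f+2)^2 + 8(3f+2) - 9 = 27f^3 + 27f^2 + 24f + 3 = 3(9f^3 + 9f^2 + 8f + 1).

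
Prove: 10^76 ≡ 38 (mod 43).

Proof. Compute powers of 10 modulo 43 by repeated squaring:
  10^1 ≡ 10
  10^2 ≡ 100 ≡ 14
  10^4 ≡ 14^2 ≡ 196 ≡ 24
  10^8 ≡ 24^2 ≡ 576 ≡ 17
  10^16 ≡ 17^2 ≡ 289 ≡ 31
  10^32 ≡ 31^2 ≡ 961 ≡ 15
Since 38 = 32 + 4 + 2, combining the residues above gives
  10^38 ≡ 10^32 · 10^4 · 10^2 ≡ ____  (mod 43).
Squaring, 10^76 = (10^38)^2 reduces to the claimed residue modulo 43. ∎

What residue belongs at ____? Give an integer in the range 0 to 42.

9

Multiply the listed residues: 15 · 24 · 14 = 360 → 5040.
Reducing modulo 43: 5040 = 117·43 + 9, so 10^38 ≡ 9.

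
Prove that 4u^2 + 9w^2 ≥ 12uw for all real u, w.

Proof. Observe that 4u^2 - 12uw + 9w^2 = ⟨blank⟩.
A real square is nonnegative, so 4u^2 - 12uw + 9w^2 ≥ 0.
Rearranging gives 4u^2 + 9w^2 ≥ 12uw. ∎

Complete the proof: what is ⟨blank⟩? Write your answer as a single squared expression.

(2u - 3w)^2

4u^2 - 12uw + 9w^2 is a perfect-square trinomial: the outer terms are (2u)^2 and (3w)^2, and the cross term is -2·2u·3w.
So 4u^2 - 12uw + 9w^2 = (2u - 3w)^2 ≥ 0.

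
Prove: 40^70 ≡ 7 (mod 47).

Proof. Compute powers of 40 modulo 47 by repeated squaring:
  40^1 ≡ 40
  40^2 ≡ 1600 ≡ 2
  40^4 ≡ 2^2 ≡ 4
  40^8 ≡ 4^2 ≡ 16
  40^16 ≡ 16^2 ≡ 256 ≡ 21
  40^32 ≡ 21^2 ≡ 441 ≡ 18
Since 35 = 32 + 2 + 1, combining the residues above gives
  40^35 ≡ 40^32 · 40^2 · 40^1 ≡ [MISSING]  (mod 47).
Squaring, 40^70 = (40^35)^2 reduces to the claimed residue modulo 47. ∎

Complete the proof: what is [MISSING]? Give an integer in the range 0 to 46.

30

Multiply the listed residues: 18 · 2 · 40 = 36 → 1440.
Reducing modulo 47: 1440 = 30·47 + 30, so 40^35 ≡ 30.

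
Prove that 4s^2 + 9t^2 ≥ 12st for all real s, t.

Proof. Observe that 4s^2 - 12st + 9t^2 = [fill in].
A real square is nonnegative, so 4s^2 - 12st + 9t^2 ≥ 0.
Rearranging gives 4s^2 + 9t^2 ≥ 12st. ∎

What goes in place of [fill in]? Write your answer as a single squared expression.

(2s - 3t)^2

4s^2 - 12st + 9t^2 is a perfect-square trinomial: the outer terms are (2s)^2 and (3t)^2, and the cross term is -2·2s·3t.
So 4s^2 - 12st + 9t^2 = (2s - 3t)^2 ≥ 0.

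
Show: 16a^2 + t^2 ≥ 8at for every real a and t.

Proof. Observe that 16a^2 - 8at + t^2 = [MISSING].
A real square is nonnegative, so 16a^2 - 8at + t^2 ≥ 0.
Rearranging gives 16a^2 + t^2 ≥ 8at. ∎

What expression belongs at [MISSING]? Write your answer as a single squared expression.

The leading and trailing coefficients are 4^2 and 1^2, and 8 = 2·4·1, so the trinomial is (4a - t)^2.
Hence 16a^2 - 8at + t^2 ≥ 0.

(4a - t)^2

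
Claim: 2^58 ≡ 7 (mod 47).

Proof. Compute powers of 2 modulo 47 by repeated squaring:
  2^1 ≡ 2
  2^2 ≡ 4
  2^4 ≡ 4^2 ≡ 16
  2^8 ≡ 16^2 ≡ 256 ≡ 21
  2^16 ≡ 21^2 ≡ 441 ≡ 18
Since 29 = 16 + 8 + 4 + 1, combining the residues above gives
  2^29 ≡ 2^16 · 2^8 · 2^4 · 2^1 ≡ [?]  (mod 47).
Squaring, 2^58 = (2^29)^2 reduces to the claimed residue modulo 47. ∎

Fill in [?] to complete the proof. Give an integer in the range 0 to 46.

17

Multiply the listed residues: 18 · 21 · 16 · 2 = 378 → 6048 → 12096.
Reducing modulo 47: 12096 = 257·47 + 17, so 2^29 ≡ 17.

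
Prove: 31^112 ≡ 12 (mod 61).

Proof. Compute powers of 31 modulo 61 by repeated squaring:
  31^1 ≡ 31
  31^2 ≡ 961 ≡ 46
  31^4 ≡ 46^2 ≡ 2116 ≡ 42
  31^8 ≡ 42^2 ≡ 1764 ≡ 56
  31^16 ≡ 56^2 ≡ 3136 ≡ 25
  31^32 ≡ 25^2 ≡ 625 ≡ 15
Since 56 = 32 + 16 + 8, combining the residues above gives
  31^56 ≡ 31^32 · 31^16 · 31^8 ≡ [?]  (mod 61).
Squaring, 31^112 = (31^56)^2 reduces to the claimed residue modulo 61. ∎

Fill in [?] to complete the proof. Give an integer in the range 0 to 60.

16

31^32 · 31^16 · 31^8 ≡ 15 · 25 · 56 = 21000.
21000 mod 61 = 16, so 31^56 ≡ 16 (mod 61).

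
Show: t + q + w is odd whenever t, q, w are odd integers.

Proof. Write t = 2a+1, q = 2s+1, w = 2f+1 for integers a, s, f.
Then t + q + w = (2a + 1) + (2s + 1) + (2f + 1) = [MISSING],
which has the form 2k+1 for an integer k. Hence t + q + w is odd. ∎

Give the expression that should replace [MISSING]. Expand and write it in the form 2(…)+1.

Expanding: (2a + 1) + (2s + 1) + (2f + 1) = 2a + 2f + 2s + 3.
Every term except the constant is even, so this is 2(a + f + s + 1) + 1,
and a + f + s + 1 ∈ ℤ gives the required form.

2(a + f + s + 1) + 1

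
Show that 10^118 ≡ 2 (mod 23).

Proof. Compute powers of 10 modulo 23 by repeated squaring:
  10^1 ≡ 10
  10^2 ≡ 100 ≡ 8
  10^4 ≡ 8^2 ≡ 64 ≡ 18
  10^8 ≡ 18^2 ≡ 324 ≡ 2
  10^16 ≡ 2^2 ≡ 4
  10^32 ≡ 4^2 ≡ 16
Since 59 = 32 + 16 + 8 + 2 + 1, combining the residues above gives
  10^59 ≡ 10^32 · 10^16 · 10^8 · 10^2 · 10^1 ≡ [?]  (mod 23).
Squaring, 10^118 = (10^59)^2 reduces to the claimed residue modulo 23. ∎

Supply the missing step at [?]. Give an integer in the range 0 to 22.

10^32 · 10^16 · 10^8 · 10^2 · 10^1 ≡ 16 · 4 · 2 · 8 · 10 = 10240.
10240 mod 23 = 5, so 10^59 ≡ 5 (mod 23).

5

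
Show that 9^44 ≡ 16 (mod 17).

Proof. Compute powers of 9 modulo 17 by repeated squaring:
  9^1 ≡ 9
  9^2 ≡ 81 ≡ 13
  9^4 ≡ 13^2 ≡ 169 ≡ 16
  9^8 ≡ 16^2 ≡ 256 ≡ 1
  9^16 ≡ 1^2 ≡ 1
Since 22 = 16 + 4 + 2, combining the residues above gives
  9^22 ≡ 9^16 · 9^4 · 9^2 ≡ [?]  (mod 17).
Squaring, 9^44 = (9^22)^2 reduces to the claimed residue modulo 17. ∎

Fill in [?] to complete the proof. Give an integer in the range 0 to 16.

4

9^16 · 9^4 · 9^2 ≡ 1 · 16 · 13 = 208.
208 mod 17 = 4, so 9^22 ≡ 4 (mod 17).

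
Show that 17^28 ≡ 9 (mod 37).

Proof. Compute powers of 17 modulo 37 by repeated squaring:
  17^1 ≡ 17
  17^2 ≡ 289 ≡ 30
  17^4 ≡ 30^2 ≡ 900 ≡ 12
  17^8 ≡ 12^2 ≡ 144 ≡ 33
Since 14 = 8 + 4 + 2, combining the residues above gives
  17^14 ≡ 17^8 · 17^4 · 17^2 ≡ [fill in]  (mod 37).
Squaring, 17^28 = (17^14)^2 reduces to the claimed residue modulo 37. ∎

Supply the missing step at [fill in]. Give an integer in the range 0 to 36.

17^8 · 17^4 · 17^2 ≡ 33 · 12 · 30 = 11880.
11880 mod 37 = 3, so 17^14 ≡ 3 (mod 37).

3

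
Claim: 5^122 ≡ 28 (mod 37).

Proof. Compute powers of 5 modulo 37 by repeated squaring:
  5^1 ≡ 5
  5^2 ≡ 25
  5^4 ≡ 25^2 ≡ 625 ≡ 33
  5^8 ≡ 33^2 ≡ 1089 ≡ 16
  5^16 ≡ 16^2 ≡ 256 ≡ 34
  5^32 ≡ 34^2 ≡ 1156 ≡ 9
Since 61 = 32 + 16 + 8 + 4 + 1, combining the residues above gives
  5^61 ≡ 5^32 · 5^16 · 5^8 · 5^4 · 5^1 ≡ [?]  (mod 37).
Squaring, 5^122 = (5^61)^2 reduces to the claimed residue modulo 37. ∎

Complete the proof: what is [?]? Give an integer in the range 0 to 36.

Multiply the listed residues: 9 · 34 · 16 · 33 · 5 = 306 → 4896 → 161568 → 807840.
Reducing modulo 37: 807840 = 21833·37 + 19, so 5^61 ≡ 19.

19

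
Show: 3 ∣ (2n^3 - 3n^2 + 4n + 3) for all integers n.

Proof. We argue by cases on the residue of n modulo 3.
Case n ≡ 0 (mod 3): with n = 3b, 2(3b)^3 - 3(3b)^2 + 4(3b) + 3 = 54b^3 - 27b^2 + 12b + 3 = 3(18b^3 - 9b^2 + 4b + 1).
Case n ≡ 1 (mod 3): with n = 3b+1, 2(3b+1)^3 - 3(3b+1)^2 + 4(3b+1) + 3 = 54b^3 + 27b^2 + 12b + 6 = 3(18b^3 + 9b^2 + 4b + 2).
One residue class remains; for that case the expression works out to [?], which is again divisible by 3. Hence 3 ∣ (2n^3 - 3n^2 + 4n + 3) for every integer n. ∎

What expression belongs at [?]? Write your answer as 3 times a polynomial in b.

3(18b^3 + 27b^2 + 16b + 5)

The residues treated are {0, 1}, so the missing case is n ≡ 2 (mod 3); write n = 3b+2.
Then 2(3b+2)^3 - 3(3b+2)^2 + 4(3b+2) + 3 = 54b^3 + 81b^2 + 48b + 15 = 3(18b^3 + 27b^2 + 16b + 5).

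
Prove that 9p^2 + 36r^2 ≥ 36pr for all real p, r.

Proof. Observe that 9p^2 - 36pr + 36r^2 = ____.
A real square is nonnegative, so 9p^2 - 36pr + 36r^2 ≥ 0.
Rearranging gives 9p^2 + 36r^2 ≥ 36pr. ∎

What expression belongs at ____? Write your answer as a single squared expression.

(3p - 6r)^2

The leading and trailing coefficients are 3^2 and 6^2, and 36 = 2·3·6, so the trinomial is (3p - 6r)^2.
Hence 9p^2 - 36pr + 36r^2 ≥ 0.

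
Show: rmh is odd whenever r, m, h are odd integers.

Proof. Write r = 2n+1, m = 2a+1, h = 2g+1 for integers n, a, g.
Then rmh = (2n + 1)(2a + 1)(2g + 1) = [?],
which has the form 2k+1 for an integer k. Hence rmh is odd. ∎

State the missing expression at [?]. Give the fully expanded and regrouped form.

(2n + 1)(2a + 1)(2g + 1) = 8agn + 4ag + 4an + 2a + 4gn + 2g + 2n + 1
= 2(4agn + 2ag + 2an + a + 2gn + g + n) + 1.
Since 4agn + 2ag + 2an + a + 2gn + g + n is an integer, the product is of the form 2k+1 for an integer k.

2(4agn + 2ag + 2an + a + 2gn + g + n) + 1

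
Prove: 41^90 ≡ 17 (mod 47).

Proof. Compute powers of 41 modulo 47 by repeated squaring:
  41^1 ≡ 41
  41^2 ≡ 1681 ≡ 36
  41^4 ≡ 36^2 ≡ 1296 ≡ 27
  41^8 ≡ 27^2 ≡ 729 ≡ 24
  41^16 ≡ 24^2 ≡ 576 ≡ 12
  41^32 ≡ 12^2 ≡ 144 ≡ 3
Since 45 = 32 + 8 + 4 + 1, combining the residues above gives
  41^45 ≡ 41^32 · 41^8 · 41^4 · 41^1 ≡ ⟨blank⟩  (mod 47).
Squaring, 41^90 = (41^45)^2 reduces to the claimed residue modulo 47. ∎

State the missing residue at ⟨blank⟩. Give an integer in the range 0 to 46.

41^32 · 41^8 · 41^4 · 41^1 ≡ 3 · 24 · 27 · 41 = 79704.
79704 mod 47 = 39, so 41^45 ≡ 39 (mod 47).

39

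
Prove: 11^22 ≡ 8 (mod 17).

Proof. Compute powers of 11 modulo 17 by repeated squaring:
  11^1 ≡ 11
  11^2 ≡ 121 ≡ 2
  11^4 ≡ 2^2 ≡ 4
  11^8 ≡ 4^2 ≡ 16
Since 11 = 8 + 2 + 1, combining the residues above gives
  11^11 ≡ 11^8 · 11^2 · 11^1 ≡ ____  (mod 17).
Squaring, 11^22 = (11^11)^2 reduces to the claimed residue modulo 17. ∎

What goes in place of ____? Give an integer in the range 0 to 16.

12

11^8 · 11^2 · 11^1 ≡ 16 · 2 · 11 = 352.
352 mod 17 = 12, so 11^11 ≡ 12 (mod 17).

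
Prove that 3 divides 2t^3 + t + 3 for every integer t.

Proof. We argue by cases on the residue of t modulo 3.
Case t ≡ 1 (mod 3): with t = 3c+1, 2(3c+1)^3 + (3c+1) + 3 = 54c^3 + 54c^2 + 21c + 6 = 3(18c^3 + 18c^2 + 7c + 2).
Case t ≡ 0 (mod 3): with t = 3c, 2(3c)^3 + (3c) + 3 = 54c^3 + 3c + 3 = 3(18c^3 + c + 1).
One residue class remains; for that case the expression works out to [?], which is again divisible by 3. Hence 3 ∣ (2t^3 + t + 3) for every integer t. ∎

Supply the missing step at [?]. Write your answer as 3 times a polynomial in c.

3(18c^3 + 36c^2 + 25c + 7)

Only t ≡ 2 (mod 3) is unaccounted for. Put t = 3c+2:
2(3c+2)^3 + (3c+2) + 3 expands to 54c^3 + 108c^2 + 75c + 21,
and factoring out 3 leaves 3(18c^3 + 36c^2 + 25c + 7).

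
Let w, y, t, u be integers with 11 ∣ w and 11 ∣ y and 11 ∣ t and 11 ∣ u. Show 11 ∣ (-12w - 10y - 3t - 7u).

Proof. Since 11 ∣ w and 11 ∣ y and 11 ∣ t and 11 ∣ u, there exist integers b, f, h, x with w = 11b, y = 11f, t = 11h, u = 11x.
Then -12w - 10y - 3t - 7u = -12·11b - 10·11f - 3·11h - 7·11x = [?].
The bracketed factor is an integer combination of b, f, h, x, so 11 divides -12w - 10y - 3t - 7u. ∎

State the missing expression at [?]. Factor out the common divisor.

Each term has a factor of 11: -12·11b - 10·11f - 3·11h - 7·11x = 11·(-12b - 10f - 3h - 7x).
Since -12b - 10f - 3h - 7x is an integer, 11 ∣ (-12w - 10y - 3t - 7u).

11(-12b - 10f - 3h - 7x)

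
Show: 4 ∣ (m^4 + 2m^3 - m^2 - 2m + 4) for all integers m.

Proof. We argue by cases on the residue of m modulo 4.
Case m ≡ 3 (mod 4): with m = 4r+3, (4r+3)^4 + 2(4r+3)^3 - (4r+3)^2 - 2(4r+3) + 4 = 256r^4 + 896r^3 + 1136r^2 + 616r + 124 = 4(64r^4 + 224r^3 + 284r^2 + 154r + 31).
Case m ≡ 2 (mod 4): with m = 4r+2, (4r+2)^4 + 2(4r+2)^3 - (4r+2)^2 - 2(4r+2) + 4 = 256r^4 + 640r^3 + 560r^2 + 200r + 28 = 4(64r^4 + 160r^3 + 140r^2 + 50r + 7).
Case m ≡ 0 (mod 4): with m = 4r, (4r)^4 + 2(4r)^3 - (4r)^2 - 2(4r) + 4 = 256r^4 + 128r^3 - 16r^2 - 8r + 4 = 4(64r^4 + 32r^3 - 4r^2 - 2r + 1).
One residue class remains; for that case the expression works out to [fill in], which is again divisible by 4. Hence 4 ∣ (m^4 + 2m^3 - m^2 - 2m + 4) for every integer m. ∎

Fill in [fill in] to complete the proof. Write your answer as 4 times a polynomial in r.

4(64r^4 + 96r^3 + 44r^2 + 6r + 1)

Only m ≡ 1 (mod 4) is unaccounted for. Put m = 4r+1:
(4r+1)^4 + 2(4r+1)^3 - (4r+1)^2 - 2(4r+1) + 4 expands to 256r^4 + 384r^3 + 176r^2 + 24r + 4,
and factoring out 4 leaves 4(64r^4 + 96r^3 + 44r^2 + 6r + 1).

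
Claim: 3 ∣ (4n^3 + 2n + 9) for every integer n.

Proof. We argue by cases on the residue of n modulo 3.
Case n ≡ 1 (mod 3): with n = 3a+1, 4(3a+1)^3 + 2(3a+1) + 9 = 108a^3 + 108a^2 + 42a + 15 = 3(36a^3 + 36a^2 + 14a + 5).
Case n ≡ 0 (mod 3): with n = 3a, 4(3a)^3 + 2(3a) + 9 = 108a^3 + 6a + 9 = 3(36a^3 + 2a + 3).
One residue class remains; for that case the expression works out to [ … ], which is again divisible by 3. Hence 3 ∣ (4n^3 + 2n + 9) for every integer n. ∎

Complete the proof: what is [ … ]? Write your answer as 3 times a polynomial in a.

3(36a^3 + 72a^2 + 50a + 15)

Only n ≡ 2 (mod 3) is unaccounted for. Put n = 3a+2:
4(3a+2)^3 + 2(3a+2) + 9 expands to 108a^3 + 216a^2 + 150a + 45,
and factoring out 3 leaves 3(36a^3 + 72a^2 + 50a + 15).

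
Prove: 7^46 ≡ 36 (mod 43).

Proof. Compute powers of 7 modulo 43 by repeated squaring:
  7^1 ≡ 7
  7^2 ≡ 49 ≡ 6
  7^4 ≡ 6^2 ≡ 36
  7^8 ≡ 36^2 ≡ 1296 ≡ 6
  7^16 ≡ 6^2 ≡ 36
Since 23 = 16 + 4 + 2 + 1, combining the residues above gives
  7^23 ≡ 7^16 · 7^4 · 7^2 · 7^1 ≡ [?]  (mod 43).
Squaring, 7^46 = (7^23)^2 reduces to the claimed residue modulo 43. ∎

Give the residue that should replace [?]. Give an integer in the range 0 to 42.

7^16 · 7^4 · 7^2 · 7^1 ≡ 36 · 36 · 6 · 7 = 54432.
54432 mod 43 = 37, so 7^23 ≡ 37 (mod 43).

37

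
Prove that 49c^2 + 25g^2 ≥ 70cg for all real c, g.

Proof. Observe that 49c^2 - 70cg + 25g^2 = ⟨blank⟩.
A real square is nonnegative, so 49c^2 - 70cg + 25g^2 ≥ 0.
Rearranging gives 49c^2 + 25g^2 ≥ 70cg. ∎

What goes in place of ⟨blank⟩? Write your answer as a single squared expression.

(7c - 5g)^2

The leading and trailing coefficients are 7^2 and 5^2, and 70 = 2·7·5, so the trinomial is (7c - 5g)^2.
Hence 49c^2 - 70cg + 25g^2 ≥ 0.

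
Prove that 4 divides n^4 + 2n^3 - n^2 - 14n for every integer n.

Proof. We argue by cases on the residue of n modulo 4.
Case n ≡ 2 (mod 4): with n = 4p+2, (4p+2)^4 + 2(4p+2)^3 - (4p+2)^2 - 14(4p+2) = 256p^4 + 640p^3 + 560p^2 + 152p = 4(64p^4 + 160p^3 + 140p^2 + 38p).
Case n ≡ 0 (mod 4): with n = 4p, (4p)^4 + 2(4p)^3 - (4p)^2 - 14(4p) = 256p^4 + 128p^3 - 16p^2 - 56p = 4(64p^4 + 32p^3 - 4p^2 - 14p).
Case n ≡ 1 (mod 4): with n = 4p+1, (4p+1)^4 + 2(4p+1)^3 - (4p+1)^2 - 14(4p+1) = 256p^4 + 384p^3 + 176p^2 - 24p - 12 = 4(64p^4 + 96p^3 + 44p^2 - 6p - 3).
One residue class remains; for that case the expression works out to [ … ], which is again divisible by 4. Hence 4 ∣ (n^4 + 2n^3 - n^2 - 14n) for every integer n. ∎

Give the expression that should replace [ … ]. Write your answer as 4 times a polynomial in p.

Only n ≡ 3 (mod 4) is unaccounted for. Put n = 4p+3:
(4p+3)^4 + 2(4p+3)^3 - (4p+3)^2 - 14(4p+3) expands to 256p^4 + 896p^3 + 1136p^2 + 568p + 84,
and factoring out 4 leaves 4(64p^4 + 224p^3 + 284p^2 + 142p + 21).

4(64p^4 + 224p^3 + 284p^2 + 142p + 21)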